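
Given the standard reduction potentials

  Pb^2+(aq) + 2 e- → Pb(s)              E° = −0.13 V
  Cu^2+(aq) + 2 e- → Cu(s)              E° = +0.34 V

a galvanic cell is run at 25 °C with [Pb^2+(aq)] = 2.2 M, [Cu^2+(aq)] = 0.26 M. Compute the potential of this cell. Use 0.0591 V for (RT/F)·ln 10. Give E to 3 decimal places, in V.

+0.443 V

Cu²⁺/Cu is reduced (cathode, E° = +0.34 V) and Pb²⁺/Pb is oxidized (anode).
E°cell = E°cat − E°an = +0.34 − (−0.13) = +0.47 V; n = 2.
For the overall reaction Cu^2+(aq) + Pb(s) → Cu(s) + Pb^2+(aq), Q = [Pb^2+(aq)] / [Cu^2+(aq)] = 8.46, giving log Q = 0.927.
E = E° − (0.0591/n)·log Q = +0.47 − (0.0591/2)(0.927) = +0.443 V.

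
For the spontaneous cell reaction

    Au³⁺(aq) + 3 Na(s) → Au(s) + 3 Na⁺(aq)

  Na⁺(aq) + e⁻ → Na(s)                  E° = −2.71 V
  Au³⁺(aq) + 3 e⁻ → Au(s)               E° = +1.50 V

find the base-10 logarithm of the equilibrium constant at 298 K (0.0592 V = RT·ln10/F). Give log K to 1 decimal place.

The Au³⁺/Au couple is reduced (cathode); E°cell = +1.50 − (−2.71) = +4.21 V with n = 3.
At equilibrium E = 0, so log K = nE°cell / 0.0592 = (3)(+4.21) / 0.0592 = 213.3.

log K = 213.3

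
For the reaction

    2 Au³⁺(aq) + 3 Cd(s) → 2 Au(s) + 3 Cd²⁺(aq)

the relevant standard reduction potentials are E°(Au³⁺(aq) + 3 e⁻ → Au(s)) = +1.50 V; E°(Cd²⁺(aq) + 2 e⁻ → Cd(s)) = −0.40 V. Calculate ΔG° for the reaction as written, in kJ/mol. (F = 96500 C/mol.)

−1100 kJ/mol

In the reaction as written Au³⁺(aq) is reduced, so the Au³⁺/Au couple is the cathode and Cd²⁺/Cd is the anode.
E°cell = +1.50 − (−0.40) = +1.90 V; balancing electrons gives n = 6.
ΔG° = −nFE°cell = −(6)(96500)(+1.90) J/mol = −1100 kJ/mol.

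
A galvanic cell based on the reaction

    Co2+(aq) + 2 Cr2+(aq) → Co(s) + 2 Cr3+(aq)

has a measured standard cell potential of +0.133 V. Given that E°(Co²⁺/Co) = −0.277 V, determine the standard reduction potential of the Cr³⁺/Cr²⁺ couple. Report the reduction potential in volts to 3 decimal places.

In the reaction as written the Co²⁺/Co couple is reduced (cathode) and Cr³⁺/Cr²⁺ is oxidized (anode), so E°cell = E°(Co²⁺/Co) − E°(Cr³⁺/Cr²⁺).
E°(Cr³⁺/Cr²⁺) = E°(cathode) − E°cell = −0.277 − (+0.133) = −0.410 V.

−0.410 V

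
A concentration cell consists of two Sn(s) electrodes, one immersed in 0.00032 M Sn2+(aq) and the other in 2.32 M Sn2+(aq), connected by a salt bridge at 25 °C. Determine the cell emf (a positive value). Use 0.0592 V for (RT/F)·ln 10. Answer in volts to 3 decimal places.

For a concentration cell E°cell = 0, since both electrodes use the same couple.
The compartment with the higher Sn2+(aq) concentration (2.32 M) acts as the cathode; ions are reduced there and produced at the dilute (0.00032 M) anode.
With n = 2, Ecell = −(0.0592/2)·log([dilute]/[conc]) = −(0.0592/2)·log(0.00032/2.32) = +0.114 V.

0.114 V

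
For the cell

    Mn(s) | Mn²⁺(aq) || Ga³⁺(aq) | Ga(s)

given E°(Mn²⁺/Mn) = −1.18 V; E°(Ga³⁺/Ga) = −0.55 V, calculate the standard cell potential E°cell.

By convention the left-hand electrode in cell notation is the anode (oxidation) and the right-hand electrode is the cathode (reduction).
E°cell = E°(right) − E°(left) = −0.55 − (−1.18) = +0.63 V.

+0.63 V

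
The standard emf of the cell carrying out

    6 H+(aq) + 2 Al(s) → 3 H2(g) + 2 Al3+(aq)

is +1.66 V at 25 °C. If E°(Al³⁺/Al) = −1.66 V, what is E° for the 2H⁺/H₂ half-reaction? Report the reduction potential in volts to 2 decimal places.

+0.00 V

In the reaction as written the 2H⁺/H₂ couple is reduced (cathode) and Al³⁺/Al is oxidized (anode), so E°cell = E°(2H⁺/H₂) − E°(Al³⁺/Al).
E°(2H⁺/H₂) = E°cell + E°(anode) = +1.66 + (−1.66) = +0.00 V.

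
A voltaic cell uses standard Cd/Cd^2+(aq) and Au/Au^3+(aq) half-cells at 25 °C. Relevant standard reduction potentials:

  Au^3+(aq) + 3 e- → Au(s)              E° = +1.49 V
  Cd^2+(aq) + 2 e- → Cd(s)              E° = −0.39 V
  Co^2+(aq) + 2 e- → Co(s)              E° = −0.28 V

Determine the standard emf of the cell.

+1.88 V

The Au³⁺/Au couple has the higher E°, so Au ion is reduced (cathode) and Cd is oxidized (anode).
E°cell = E°(cathode) − E°(anode) = +1.49 − (−0.39) = +1.88 V.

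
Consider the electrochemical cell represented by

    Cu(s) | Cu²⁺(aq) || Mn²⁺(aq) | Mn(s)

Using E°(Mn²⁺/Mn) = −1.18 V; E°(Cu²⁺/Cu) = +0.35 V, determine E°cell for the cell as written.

−1.53 V

By convention the left-hand electrode in cell notation is the anode (oxidation) and the right-hand electrode is the cathode (reduction).
E°cell = E°(right) − E°(left) = −1.18 − (+0.35) = −1.53 V.
The negative sign shows that, as written, the cell would require an external voltage to drive the reaction.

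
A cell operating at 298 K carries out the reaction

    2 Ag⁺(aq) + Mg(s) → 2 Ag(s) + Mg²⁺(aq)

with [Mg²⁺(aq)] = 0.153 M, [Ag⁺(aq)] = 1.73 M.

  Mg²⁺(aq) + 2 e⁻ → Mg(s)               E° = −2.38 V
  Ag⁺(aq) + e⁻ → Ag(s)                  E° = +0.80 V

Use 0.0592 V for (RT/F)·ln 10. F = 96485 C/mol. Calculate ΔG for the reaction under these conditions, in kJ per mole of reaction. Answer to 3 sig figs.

−621 kJ/mol

The standard cell potential is +0.80 − (−2.38) = +3.18 V, with n = 2 electrons in the balanced equation.
Here Q = [Mg²⁺(aq)] / [Ag⁺(aq)]^2 = 0.0511 (log Q = −1.291), giving E = +3.18 − (0.0592/2)·(−1.291) = +3.2182 V.
Then ΔG = −nFE = −2 × 96485 × +3.2182 J/mol = −621 kJ/mol.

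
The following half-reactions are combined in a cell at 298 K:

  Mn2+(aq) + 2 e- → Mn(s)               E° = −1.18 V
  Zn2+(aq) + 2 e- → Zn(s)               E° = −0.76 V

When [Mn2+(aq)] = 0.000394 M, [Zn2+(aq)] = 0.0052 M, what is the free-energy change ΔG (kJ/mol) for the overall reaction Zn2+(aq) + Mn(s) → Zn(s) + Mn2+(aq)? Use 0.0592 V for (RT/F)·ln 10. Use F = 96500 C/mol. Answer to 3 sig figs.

With Zn²⁺/Zn reduced at the cathode, E°cell = −0.76 − (−1.18) = +0.42 V and n = 2.
Here Q = [Mn2+(aq)] / [Zn2+(aq)] = 0.0758 (log Q = −1.121), giving E = +0.42 − (0.0592/2)·(−1.121) = +0.4532 V.
Then ΔG = −nFE = −2 × 96500 × +0.4532 J/mol = −87.5 kJ/mol.

−87.5 kJ/mol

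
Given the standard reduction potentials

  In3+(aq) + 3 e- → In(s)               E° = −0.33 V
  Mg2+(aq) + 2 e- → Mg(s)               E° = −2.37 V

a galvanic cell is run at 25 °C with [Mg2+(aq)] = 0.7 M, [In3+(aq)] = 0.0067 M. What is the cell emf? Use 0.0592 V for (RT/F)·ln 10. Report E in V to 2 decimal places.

In³⁺/In is reduced (cathode, E° = −0.33 V) and Mg²⁺/Mg is oxidized (anode).
The standard potential is −0.33 − (−2.37) = +2.04 V and the balanced reaction transfers n = 6 electrons.
Balancing gives 2 In3+(aq) + 3 Mg(s) → 2 In(s) + 3 Mg2+(aq); hence Q = [Mg2+(aq)]^3 / [In3+(aq)]^2 = 7.64×10^3 (log Q = 3.883).
Applying E = E° − (RT ln10/nF)·log Q gives +2.04 − (0.0592/6)(3.883) = +2.00 V.

+2.00 V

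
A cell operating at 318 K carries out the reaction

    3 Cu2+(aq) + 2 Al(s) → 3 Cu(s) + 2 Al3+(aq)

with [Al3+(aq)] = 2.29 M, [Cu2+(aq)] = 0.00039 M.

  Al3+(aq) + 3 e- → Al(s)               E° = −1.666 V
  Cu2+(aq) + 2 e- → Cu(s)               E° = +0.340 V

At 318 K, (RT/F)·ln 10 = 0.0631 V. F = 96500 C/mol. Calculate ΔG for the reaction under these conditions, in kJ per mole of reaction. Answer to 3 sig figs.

−1090 kJ/mol

With Cu²⁺/Cu reduced at the cathode, E°cell = +0.340 − (−1.666) = +2.006 V and n = 6.
The reaction quotient is [Al3+(aq)]^2 / [Cu2+(aq)]^3 = 8.84×10^10; by Nernst, E = +2.006 − (0.0631/6)(10.946) = +1.8909 V.
Then ΔG = −nFE = −6 × 96500 × +1.8909 J/mol = −1090 kJ/mol.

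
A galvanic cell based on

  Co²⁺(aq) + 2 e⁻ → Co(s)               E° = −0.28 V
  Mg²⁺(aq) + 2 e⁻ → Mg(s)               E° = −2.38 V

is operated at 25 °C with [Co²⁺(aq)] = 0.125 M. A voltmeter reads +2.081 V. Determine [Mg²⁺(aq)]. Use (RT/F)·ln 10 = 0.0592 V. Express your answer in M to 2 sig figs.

0.55 M

The Co²⁺/Co couple has the larger reduction potential, so it is the cathode: E°cell = −0.28 − (−2.38) = +2.10 V and n = 2.
Rearranging E = E° − (0.0592/n)·log Q gives log Q = 2(+2.10 − (+2.081))/0.0592 = 0.642.
Balancing electrons gives Co²⁺(aq) + Mg(s) → Co(s) + Mg²⁺(aq); thus Q = [Mg²⁺(aq)] / [Co²⁺(aq)].
Substituting the known concentrations and solving, log [Mg²⁺(aq)] = −0.261 and [Mg²⁺(aq)] = 0.55 M.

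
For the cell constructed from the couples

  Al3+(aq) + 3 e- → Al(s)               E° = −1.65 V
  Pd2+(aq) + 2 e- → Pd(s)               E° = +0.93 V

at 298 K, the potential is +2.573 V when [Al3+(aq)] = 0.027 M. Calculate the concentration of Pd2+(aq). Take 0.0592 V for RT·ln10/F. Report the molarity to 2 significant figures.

0.052 M

Pd²⁺/Pd is the cathode (higher E°); E°cell = +0.93 − (−1.65) = +2.58 V with n = 6.
Since E = E° − (0.0592/n)·log Q, log Q = n(E° − E)/0.0592 = 0.709.
Balancing electrons gives 3 Pd2+(aq) + 2 Al(s) → 3 Pd(s) + 2 Al3+(aq); thus Q = [Al3+(aq)]^2 / [Pd2+(aq)]^3.
Solving for the unknown gives log [Pd2+(aq)] = −1.282, so [Pd2+(aq)] ≈ 0.052 M.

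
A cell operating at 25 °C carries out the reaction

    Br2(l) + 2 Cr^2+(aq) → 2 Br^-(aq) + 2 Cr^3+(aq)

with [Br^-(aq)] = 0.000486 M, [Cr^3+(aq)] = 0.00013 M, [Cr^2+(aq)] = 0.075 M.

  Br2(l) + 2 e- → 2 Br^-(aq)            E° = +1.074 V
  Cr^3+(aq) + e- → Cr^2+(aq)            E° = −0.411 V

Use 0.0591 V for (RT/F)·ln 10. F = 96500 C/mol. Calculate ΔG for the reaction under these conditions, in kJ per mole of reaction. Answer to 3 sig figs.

With Br₂/Br⁻ reduced at the cathode, E°cell = +1.074 − (−0.411) = +1.485 V and n = 2.
Q = ([Br^-(aq)]^2·[Cr^3+(aq)]^2) / [Cr^2+(aq)]^2 = 7.1×10^−13, so log Q = −12.149 and E = +1.485 − (0.0591/2)(−12.149) = +1.8440 V.
Finally ΔG = −nFE = −(2)(96500 C/mol)(+1.8440 V) = −356 kJ/mol.

−356 kJ/mol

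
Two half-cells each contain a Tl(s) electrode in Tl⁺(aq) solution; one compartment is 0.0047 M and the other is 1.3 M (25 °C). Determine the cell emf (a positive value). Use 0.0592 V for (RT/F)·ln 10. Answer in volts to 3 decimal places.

0.145 V

For a concentration cell E°cell = 0, since both electrodes use the same couple.
The compartment with the higher Tl⁺(aq) concentration (1.3 M) acts as the cathode; ions are reduced there and produced at the dilute (0.0047 M) anode.
With n = 1, Ecell = −(0.0592/1)·log([dilute]/[conc]) = −(0.0592/1)·log(0.0047/1.3) = +0.145 V.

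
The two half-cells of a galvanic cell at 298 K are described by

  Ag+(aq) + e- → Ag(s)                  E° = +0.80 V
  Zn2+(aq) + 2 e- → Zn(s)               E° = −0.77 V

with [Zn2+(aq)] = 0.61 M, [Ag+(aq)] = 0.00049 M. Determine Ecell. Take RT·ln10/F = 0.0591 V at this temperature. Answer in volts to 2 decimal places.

+1.38 V

Ag⁺/Ag is reduced (cathode, E° = +0.80 V) and Zn²⁺/Zn is oxidized (anode).
The standard potential is +0.80 − (−0.77) = +1.57 V and the balanced reaction transfers n = 2 electrons.
For the overall reaction 2 Ag+(aq) + Zn(s) → 2 Ag(s) + Zn2+(aq), Q = [Zn2+(aq)] / [Ag+(aq)]^2 = 2.54×10^6, giving log Q = 6.405.
Applying E = E° − (RT ln10/nF)·log Q gives +1.57 − (0.0591/2)(6.405) = +1.38 V.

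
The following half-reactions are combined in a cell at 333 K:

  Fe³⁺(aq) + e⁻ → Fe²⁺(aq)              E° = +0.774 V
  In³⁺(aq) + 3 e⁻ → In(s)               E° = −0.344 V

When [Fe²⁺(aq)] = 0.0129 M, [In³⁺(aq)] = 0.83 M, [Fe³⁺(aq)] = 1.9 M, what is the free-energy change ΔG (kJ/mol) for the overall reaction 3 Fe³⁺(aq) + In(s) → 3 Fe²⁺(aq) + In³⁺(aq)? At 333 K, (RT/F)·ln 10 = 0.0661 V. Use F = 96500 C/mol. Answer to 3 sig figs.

−366 kJ/mol

E°cell = +0.774 − (−0.344) = +1.118 V; the balanced reaction transfers n = 3 electrons.
Q = ([Fe²⁺(aq)]^3·[In³⁺(aq)]) / [Fe³⁺(aq)]^3 = 2.6×10^−7, so log Q = −6.585 and E = +1.118 − (0.0661/3)(−6.585) = +1.2631 V.
ΔG = −nFE = −(3)(96500)(+1.2631) J/mol = −366 kJ/mol.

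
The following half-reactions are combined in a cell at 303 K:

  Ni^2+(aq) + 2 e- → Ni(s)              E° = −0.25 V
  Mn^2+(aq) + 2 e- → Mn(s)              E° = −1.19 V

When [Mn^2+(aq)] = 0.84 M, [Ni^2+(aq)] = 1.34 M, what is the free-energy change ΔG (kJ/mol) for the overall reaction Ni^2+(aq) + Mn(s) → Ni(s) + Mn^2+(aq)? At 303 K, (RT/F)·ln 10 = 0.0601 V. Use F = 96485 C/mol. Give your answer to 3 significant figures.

The standard cell potential is −0.25 − (−1.19) = +0.94 V, with n = 2 electrons in the balanced equation.
Here Q = [Mn^2+(aq)] / [Ni^2+(aq)] = 0.627 (log Q = −0.203), giving E = +0.94 − (0.0601/2)·(−0.203) = +0.9461 V.
ΔG = −nFE = −(2)(96485)(+0.9461) J/mol = −183 kJ/mol.

−183 kJ/mol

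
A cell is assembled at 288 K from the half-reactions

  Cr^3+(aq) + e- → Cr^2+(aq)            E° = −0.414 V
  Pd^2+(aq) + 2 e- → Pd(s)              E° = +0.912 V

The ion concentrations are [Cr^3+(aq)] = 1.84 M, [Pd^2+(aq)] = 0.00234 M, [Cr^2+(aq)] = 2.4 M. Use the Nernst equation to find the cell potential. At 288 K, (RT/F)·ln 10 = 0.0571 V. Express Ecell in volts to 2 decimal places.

+1.26 V

Since E°(Pd²⁺/Pd) > E°(Cr³⁺/Cr²⁺), Pd²⁺/Pd serves as the cathode.
E°cell = E°cat − E°an = +0.912 − (−0.414) = +1.326 V; n = 2.
Balancing gives Pd^2+(aq) + 2 Cr^2+(aq) → Pd(s) + 2 Cr^3+(aq); hence Q = [Cr^3+(aq)]^2 / ([Pd^2+(aq)]·[Cr^2+(aq)]^2) = 251 (log Q = 2.400).
Applying E = E° − (RT ln10/nF)·log Q gives +1.326 − (0.0571/2)(2.400) = +1.26 V.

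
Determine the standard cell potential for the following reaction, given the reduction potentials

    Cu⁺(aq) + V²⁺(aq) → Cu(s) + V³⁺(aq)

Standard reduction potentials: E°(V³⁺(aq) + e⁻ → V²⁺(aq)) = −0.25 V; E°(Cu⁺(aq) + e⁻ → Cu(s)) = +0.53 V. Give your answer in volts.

+0.78 V

In the reaction as written, Cu⁺(aq) is reduced (cathode) and V³⁺(aq) is produced by oxidation at the anode.
E°cell = E°(cathode) − E°(anode) = +0.53 − (−0.25) = +0.78 V.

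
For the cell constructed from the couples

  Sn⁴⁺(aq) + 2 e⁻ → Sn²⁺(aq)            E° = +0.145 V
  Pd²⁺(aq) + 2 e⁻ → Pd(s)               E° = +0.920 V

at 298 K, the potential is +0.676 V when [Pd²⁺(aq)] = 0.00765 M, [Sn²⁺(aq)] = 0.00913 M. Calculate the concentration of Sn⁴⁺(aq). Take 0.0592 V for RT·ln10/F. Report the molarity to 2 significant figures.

With Pd²⁺/Pd at the cathode and Sn⁴⁺/Sn²⁺ at the anode, E°cell = +0.920 − (+0.145) = +0.775 V (n = 2).
Rearranging E = E° − (0.0592/n)·log Q gives log Q = 2(+0.775 − (+0.676))/0.0592 = 3.345.
For Pd²⁺(aq) + Sn²⁺(aq) → Pd(s) + Sn⁴⁺(aq), the reaction quotient is Q = [Sn⁴⁺(aq)] / ([Pd²⁺(aq)]·[Sn²⁺(aq)]).
Solving for the unknown gives log [Sn⁴⁺(aq)] = −0.811, so [Sn⁴⁺(aq)] ≈ 0.15 M.

0.15 M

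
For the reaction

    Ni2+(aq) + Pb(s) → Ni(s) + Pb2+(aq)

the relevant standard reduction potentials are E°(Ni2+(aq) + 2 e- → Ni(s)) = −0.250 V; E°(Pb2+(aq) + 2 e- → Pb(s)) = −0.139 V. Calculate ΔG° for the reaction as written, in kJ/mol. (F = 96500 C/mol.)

+21.4 kJ/mol

In the reaction as written Ni2+(aq) is reduced, so the Ni²⁺/Ni couple is the cathode and Pb²⁺/Pb is the anode.
E°cell = −0.250 − (−0.139) = −0.111 V; balancing electrons gives n = 2.
ΔG° = −nFE°cell = −(2)(96500)(−0.111) J/mol = +21.4 kJ/mol.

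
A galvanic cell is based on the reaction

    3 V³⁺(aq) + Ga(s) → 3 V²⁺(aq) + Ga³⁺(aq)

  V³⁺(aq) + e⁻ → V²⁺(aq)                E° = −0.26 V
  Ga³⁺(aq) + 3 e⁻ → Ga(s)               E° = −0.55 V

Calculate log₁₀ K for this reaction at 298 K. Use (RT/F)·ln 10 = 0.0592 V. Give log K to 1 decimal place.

log K = 14.7

The V³⁺/V²⁺ couple is reduced (cathode); E°cell = −0.26 − (−0.55) = +0.29 V with n = 3.
At equilibrium E = 0, so log K = nE°cell / 0.0592 = (3)(+0.29) / 0.0592 = 14.7.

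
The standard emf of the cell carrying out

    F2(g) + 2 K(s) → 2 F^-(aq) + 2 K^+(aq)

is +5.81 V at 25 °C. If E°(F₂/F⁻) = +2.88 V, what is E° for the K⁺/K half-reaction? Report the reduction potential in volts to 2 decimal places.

In the reaction as written the F₂/F⁻ couple is reduced (cathode) and K⁺/K is oxidized (anode), so E°cell = E°(F₂/F⁻) − E°(K⁺/K).
E°(K⁺/K) = E°(cathode) − E°cell = +2.88 − (+5.81) = −2.93 V.

−2.93 V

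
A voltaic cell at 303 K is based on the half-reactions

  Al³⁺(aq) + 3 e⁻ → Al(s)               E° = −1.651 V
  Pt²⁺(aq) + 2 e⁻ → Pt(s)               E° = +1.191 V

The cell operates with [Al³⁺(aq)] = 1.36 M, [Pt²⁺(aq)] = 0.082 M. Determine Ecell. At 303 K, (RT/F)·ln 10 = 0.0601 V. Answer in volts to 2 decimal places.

+2.81 V

Since E°(Pt²⁺/Pt) > E°(Al³⁺/Al), Pt²⁺/Pt serves as the cathode.
E°cell = +1.191 − (−1.651) = +2.842 V, with n = 6 electrons transferred.
Balancing gives 3 Pt²⁺(aq) + 2 Al(s) → 3 Pt(s) + 2 Al³⁺(aq); hence Q = [Al³⁺(aq)]^2 / [Pt²⁺(aq)]^3 = 3.35×10^3 (log Q = 3.526).
Applying E = E° − (RT ln10/nF)·log Q gives +2.842 − (0.0601/6)(3.526) = +2.81 V.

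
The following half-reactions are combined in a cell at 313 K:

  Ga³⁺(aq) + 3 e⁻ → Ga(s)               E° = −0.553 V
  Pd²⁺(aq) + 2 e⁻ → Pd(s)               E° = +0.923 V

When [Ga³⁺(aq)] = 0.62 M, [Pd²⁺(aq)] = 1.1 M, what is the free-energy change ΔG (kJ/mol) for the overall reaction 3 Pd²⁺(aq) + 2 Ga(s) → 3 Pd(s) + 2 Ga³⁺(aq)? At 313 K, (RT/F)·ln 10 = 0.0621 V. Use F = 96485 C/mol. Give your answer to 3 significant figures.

The standard cell potential is +0.923 − (−0.553) = +1.476 V, with n = 6 electrons in the balanced equation.
Here Q = [Ga³⁺(aq)]^2 / [Pd²⁺(aq)]^3 = 0.289 (log Q = −0.539), giving E = +1.476 − (0.0621/6)·(−0.539) = +1.4816 V.
Finally ΔG = −nFE = −(6)(96485 C/mol)(+1.4816 V) = −858 kJ/mol.

−858 kJ/mol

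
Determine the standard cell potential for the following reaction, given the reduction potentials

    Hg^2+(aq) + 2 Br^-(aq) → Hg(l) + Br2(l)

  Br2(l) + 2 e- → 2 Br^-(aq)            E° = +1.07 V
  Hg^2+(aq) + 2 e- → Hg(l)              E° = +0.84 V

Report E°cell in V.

−0.23 V

In the reaction as written, Hg^2+(aq) is reduced (cathode) and Br2(l) is produced by oxidation at the anode.
E°cell = E°(cathode) − E°(anode) = +0.84 − (+1.07) = −0.23 V.
The negative E°cell means the reaction is non-spontaneous in the direction written.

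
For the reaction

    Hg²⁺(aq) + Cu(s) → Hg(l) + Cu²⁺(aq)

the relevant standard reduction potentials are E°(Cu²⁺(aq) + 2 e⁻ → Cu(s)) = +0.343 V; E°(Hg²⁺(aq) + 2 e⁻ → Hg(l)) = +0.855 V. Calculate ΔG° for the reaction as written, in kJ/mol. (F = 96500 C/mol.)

−98.8 kJ/mol

In the reaction as written Hg²⁺(aq) is reduced, so the Hg²⁺/Hg couple is the cathode and Cu²⁺/Cu is the anode.
E°cell = +0.855 − (+0.343) = +0.512 V; balancing electrons gives n = 2.
ΔG° = −nFE°cell = −(2)(96500)(+0.512) J/mol = −98.8 kJ/mol.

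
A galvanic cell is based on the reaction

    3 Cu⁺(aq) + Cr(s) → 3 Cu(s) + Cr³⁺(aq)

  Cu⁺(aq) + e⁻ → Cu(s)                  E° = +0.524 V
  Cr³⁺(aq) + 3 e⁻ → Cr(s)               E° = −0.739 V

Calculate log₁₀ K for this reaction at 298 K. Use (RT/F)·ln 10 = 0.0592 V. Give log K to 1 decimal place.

log K = 64.0

The Cu⁺/Cu couple is reduced (cathode); E°cell = +0.524 − (−0.739) = +1.263 V with n = 3.
At equilibrium E = 0, so log K = nE°cell / 0.0592 = (3)(+1.263) / 0.0592 = 64.0.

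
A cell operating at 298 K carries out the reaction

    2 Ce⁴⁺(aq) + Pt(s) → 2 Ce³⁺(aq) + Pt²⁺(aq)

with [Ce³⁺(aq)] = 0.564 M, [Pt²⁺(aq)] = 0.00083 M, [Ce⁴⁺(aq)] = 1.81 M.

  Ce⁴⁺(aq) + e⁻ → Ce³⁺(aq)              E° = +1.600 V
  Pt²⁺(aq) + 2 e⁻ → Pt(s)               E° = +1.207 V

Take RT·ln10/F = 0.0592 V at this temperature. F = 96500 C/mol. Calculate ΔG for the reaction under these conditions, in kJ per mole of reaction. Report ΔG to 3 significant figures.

−99.2 kJ/mol

The standard cell potential is +1.600 − (+1.207) = +0.393 V, with n = 2 electrons in the balanced equation.
Q = ([Ce³⁺(aq)]^2·[Pt²⁺(aq)]) / [Ce⁴⁺(aq)]^2 = 8.06×10^−5, so log Q = −4.094 and E = +0.393 − (0.0592/2)(−4.094) = +0.5142 V.
ΔG = −nFE = −(2)(96500)(+0.5142) J/mol = −99.2 kJ/mol.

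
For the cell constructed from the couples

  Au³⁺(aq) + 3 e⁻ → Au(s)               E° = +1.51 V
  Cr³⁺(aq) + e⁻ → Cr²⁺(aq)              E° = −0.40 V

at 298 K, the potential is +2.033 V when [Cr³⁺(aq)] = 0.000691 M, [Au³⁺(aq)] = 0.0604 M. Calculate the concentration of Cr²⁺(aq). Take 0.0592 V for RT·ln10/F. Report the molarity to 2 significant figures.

0.21 M

With Au³⁺/Au at the cathode and Cr³⁺/Cr²⁺ at the anode, E°cell = +1.51 − (−0.40) = +1.91 V (n = 3).
Since E = E° − (0.0592/n)·log Q, log Q = n(E° − E)/0.0592 = −6.233.
For Au³⁺(aq) + 3 Cr²⁺(aq) → Au(s) + 3 Cr³⁺(aq), the reaction quotient is Q = [Cr³⁺(aq)]^3 / ([Au³⁺(aq)]·[Cr²⁺(aq)]^3).
Solving for the unknown gives log [Cr²⁺(aq)] = −0.677, so [Cr²⁺(aq)] ≈ 0.21 M.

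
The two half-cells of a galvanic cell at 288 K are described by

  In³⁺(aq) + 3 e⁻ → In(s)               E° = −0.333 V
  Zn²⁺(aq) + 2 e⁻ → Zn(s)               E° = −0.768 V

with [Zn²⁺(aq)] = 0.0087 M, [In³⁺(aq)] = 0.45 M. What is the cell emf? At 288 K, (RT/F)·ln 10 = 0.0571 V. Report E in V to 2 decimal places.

+0.49 V

The In³⁺/In couple has the more positive E°, so it is the cathode; Zn²⁺/Zn is the anode.
The standard potential is −0.333 − (−0.768) = +0.435 V and the balanced reaction transfers n = 6 electrons.
The balanced reaction is 2 In³⁺(aq) + 3 Zn(s) → 2 In(s) + 3 Zn²⁺(aq), so Q = [Zn²⁺(aq)]^3 / [In³⁺(aq)]^2 = 3.25×10^−6 and log Q = −5.488.
By the Nernst equation, E = +0.435 − (0.0571/6)·(−5.488) = +0.49 V.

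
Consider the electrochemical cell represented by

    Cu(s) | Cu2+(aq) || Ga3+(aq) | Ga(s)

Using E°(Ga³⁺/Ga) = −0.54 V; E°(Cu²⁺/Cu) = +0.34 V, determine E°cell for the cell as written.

By convention the left-hand electrode in cell notation is the anode (oxidation) and the right-hand electrode is the cathode (reduction).
E°cell = E°(right) − E°(left) = −0.54 − (+0.34) = −0.88 V.
The negative sign shows that, as written, the cell would require an external voltage to drive the reaction.

−0.88 V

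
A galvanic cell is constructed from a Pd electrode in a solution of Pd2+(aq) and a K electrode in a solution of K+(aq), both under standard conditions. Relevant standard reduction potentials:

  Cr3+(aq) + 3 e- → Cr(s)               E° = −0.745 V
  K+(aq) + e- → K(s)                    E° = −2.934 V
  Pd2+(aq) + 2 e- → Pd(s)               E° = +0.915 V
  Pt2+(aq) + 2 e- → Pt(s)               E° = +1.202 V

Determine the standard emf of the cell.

+3.849 V

Of the two couples in this cell, the one with the more positive reduction potential is reduced at the cathode: here that is Pd²⁺/Pd (+0.915 V); K⁺/K (−2.934 V) is the anode.
E°cell = E°(cathode) − E°(anode) = +0.915 − (−2.934) = +3.849 V.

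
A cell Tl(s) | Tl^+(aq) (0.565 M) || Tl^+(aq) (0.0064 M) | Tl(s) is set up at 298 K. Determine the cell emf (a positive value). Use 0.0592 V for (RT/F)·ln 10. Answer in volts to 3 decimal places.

0.115 V

For a concentration cell E°cell = 0, since both electrodes use the same couple.
The compartment with the higher Tl^+(aq) concentration (0.565 M) acts as the cathode; ions are reduced there and produced at the dilute (0.0064 M) anode.
With n = 1, Ecell = −(0.0592/1)·log([dilute]/[conc]) = −(0.0592/1)·log(0.0064/0.565) = +0.115 V.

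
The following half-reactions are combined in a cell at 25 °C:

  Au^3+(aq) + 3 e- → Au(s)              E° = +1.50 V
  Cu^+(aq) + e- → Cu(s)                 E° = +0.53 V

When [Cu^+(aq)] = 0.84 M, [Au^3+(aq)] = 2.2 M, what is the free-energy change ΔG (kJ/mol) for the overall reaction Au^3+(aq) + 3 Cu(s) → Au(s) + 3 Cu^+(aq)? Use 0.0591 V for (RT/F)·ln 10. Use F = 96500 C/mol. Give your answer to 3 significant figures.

E°cell = +1.50 − (+0.53) = +0.97 V; the balanced reaction transfers n = 3 electrons.
Q = [Cu^+(aq)]^3 / [Au^3+(aq)] = 0.269, so log Q = −0.570 and E = +0.97 − (0.0591/3)(−0.570) = +0.9812 V.
Then ΔG = −nFE = −3 × 96500 × +0.9812 J/mol = −284 kJ/mol.

−284 kJ/mol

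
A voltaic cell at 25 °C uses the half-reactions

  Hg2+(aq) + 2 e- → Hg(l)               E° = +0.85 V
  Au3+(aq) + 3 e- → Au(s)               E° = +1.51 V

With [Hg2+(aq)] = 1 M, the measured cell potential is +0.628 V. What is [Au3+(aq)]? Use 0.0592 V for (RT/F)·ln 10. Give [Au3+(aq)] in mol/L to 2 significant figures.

0.024 M

Au³⁺/Au is the cathode (higher E°); E°cell = +1.51 − (+0.85) = +0.66 V with n = 6.
Rearranging E = E° − (0.0592/n)·log Q gives log Q = 6(+0.66 − (+0.628))/0.0592 = 3.243.
The balanced reaction is 2 Au3+(aq) + 3 Hg(l) → 2 Au(s) + 3 Hg2+(aq), so Q = [Hg2+(aq)]^3 / [Au3+(aq)]^2.
Solving for the unknown gives log [Au3+(aq)] = −1.621, so [Au3+(aq)] ≈ 0.024 M.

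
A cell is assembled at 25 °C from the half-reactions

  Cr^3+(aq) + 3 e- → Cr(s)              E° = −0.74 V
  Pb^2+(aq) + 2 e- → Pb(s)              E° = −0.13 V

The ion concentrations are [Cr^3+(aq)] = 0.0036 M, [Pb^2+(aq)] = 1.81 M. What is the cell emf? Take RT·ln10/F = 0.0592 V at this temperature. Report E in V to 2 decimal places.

+0.67 V

The Pb²⁺/Pb couple has the more positive E°, so it is the cathode; Cr³⁺/Cr is the anode.
E°cell = E°cat − E°an = −0.13 − (−0.74) = +0.61 V; n = 6.
The balanced reaction is 3 Pb^2+(aq) + 2 Cr(s) → 3 Pb(s) + 2 Cr^3+(aq), so Q = [Cr^3+(aq)]^2 / [Pb^2+(aq)]^3 = 2.19×10^−6 and log Q = −5.660.
Applying E = E° − (RT ln10/nF)·log Q gives +0.61 − (0.0592/6)(−5.660) = +0.67 V.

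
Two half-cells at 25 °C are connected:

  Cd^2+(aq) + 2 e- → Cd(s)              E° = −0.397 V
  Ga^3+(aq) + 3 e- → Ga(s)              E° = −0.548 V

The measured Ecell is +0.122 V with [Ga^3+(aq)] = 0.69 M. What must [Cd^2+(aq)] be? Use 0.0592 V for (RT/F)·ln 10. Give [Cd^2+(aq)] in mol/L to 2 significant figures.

The Cd²⁺/Cd couple has the larger reduction potential, so it is the cathode: E°cell = −0.397 − (−0.548) = +0.151 V and n = 6.
Since E = E° − (0.0592/n)·log Q, log Q = n(E° − E)/0.0592 = 2.939.
Balancing electrons gives 3 Cd^2+(aq) + 2 Ga(s) → 3 Cd(s) + 2 Ga^3+(aq); thus Q = [Ga^3+(aq)]^2 / [Cd^2+(aq)]^3.
Solving for the unknown gives log [Cd^2+(aq)] = −1.087, so [Cd^2+(aq)] ≈ 0.082 M.

0.082 M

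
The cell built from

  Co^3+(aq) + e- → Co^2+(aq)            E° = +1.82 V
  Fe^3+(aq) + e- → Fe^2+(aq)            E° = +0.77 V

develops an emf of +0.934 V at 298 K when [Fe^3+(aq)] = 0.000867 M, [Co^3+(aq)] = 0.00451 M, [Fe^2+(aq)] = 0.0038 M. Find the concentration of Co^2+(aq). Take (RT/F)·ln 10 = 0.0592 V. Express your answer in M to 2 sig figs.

With Co³⁺/Co²⁺ at the cathode and Fe³⁺/Fe²⁺ at the anode, E°cell = +1.82 − (+0.77) = +1.05 V (n = 1).
From the Nernst equation, log Q = n(E° − E)/0.0592 = 1·(+1.05 − (+0.934))/0.0592 = 1.959.
For Co^3+(aq) + Fe^2+(aq) → Co^2+(aq) + Fe^3+(aq), the reaction quotient is Q = ([Co^2+(aq)]·[Fe^3+(aq)]) / ([Co^3+(aq)]·[Fe^2+(aq)]).
Substituting the known concentrations and solving, log [Co^2+(aq)] = 0.255 and [Co^2+(aq)] = 1.8 M.

1.8 M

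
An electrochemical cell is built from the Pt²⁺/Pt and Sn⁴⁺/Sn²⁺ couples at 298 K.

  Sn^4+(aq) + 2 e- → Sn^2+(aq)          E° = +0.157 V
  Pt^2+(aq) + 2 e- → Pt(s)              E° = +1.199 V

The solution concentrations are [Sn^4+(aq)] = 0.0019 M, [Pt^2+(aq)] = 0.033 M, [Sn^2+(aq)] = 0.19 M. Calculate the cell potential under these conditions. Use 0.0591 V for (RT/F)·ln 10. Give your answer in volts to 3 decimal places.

The Pt²⁺/Pt couple has the more positive E°, so it is the cathode; Sn⁴⁺/Sn²⁺ is the anode.
The standard potential is +1.199 − (+0.157) = +1.042 V and the balanced reaction transfers n = 2 electrons.
For the overall reaction Pt^2+(aq) + Sn^2+(aq) → Pt(s) + Sn^4+(aq), Q = [Sn^4+(aq)] / ([Pt^2+(aq)]·[Sn^2+(aq)]) = 0.303, giving log Q = −0.519.
E = E° − (0.0591/n)·log Q = +1.042 − (0.0591/2)(−0.519) = +1.057 V.

+1.057 V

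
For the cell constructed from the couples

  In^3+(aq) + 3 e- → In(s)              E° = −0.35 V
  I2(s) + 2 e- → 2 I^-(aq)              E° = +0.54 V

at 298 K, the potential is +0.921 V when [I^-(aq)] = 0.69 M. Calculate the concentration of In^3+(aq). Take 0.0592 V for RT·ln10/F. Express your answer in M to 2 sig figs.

0.082 M

With I₂/I⁻ at the cathode and In³⁺/In at the anode, E°cell = +0.54 − (−0.35) = +0.89 V (n = 6).
From the Nernst equation, log Q = n(E° − E)/0.0592 = 6·(+0.89 − (+0.921))/0.0592 = −3.142.
For 3 I2(s) + 2 In(s) → 6 I^-(aq) + 2 In^3+(aq), the reaction quotient is Q = [I^-(aq)]^6·[In^3+(aq)]^2.
Solving for the unknown gives log [In^3+(aq)] = −1.088, so [In^3+(aq)] ≈ 0.082 M.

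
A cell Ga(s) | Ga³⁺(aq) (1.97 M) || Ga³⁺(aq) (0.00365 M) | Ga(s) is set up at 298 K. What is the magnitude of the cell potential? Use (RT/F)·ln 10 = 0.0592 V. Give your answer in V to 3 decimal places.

For a concentration cell E°cell = 0, since both electrodes use the same couple.
The compartment with the higher Ga³⁺(aq) concentration (1.97 M) acts as the cathode; ions are reduced there and produced at the dilute (0.00365 M) anode.
With n = 3, Ecell = −(0.0592/3)·log([dilute]/[conc]) = −(0.0592/3)·log(0.00365/1.97) = +0.054 V.

0.054 V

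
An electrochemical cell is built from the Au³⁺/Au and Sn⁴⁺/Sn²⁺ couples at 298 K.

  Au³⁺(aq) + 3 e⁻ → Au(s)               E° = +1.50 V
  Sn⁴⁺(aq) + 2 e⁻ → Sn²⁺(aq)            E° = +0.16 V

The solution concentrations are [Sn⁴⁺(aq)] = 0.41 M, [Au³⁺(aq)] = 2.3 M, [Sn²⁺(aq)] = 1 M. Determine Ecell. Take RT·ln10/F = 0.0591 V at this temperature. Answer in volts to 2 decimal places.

The Au³⁺/Au couple has the more positive E°, so it is the cathode; Sn⁴⁺/Sn²⁺ is the anode.
The standard potential is +1.50 − (+0.16) = +1.34 V and the balanced reaction transfers n = 6 electrons.
Balancing gives 2 Au³⁺(aq) + 3 Sn²⁺(aq) → 2 Au(s) + 3 Sn⁴⁺(aq); hence Q = [Sn⁴⁺(aq)]^3 / ([Au³⁺(aq)]^2·[Sn²⁺(aq)]^3) = 0.013 (log Q = −1.885).
By the Nernst equation, E = +1.34 − (0.0591/6)·(−1.885) = +1.36 V.

+1.36 V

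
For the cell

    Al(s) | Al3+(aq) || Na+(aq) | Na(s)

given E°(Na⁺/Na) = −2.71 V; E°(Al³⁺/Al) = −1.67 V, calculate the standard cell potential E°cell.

−1.04 V

By convention the left-hand electrode in cell notation is the anode (oxidation) and the right-hand electrode is the cathode (reduction).
E°cell = E°(right) − E°(left) = −2.71 − (−1.67) = −1.04 V.
The negative sign shows that, as written, the cell would require an external voltage to drive the reaction.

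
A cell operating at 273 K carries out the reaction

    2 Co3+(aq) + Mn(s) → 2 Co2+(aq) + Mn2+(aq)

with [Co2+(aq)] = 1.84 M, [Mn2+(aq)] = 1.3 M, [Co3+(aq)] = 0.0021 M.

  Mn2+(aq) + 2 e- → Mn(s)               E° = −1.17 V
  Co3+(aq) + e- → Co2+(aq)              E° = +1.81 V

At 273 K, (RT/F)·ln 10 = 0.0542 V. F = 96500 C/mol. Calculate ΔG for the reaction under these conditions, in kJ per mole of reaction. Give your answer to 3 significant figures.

−544 kJ/mol

The standard cell potential is +1.81 − (−1.17) = +2.98 V, with n = 2 electrons in the balanced equation.
Q = ([Co2+(aq)]^2·[Mn2+(aq)]) / [Co3+(aq)]^2 = 9.98×10^5, so log Q = 5.999 and E = +2.98 − (0.0542/2)(5.999) = +2.8174 V.
Finally ΔG = −nFE = −(2)(96500 C/mol)(+2.8174 V) = −544 kJ/mol.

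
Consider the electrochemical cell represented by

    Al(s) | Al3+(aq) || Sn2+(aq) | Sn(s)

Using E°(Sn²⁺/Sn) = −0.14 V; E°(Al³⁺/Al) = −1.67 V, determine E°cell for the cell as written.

+1.53 V

By convention the left-hand electrode in cell notation is the anode (oxidation) and the right-hand electrode is the cathode (reduction).
E°cell = E°(right) − E°(left) = −0.14 − (−1.67) = +1.53 V.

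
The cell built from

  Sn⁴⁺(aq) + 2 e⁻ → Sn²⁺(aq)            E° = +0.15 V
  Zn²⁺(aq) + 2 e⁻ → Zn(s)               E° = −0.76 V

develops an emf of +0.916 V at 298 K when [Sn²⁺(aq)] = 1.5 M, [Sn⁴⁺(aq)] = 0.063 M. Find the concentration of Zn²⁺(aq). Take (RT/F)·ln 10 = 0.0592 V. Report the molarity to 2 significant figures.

0.026 M

With Sn⁴⁺/Sn²⁺ at the cathode and Zn²⁺/Zn at the anode, E°cell = +0.15 − (−0.76) = +0.91 V (n = 2).
Since E = E° − (0.0592/n)·log Q, log Q = n(E° − E)/0.0592 = −0.203.
The balanced reaction is Sn⁴⁺(aq) + Zn(s) → Sn²⁺(aq) + Zn²⁺(aq), so Q = ([Sn²⁺(aq)]·[Zn²⁺(aq)]) / [Sn⁴⁺(aq)].
Solving for the unknown gives log [Zn²⁺(aq)] = −1.580, so [Zn²⁺(aq)] ≈ 0.026 M.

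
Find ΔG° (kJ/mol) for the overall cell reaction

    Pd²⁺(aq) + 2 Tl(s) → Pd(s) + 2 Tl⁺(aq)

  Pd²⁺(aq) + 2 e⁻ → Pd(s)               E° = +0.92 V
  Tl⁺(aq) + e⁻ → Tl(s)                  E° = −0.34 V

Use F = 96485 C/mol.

In the reaction as written Pd²⁺(aq) is reduced, so the Pd²⁺/Pd couple is the cathode and Tl⁺/Tl is the anode.
E°cell = +0.92 − (−0.34) = +1.26 V; balancing electrons gives n = 2.
ΔG° = −nFE°cell = −(2)(96485)(+1.26) J/mol = −243 kJ/mol.

−243 kJ/mol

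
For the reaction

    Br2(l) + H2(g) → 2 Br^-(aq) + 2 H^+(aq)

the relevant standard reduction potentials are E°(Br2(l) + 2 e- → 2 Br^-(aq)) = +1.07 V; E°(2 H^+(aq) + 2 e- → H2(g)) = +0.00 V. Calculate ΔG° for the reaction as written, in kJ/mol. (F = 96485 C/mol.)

−206 kJ/mol

In the reaction as written Br2(l) is reduced, so the Br₂/Br⁻ couple is the cathode and 2H⁺/H₂ is the anode.
E°cell = +1.07 − (+0.00) = +1.07 V; balancing electrons gives n = 2.
ΔG° = −nFE°cell = −(2)(96485)(+1.07) J/mol = −206 kJ/mol.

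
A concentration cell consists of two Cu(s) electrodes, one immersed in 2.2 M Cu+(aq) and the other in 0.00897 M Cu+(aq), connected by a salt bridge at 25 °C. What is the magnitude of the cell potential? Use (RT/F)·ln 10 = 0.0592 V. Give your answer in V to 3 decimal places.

0.141 V

For a concentration cell E°cell = 0, since both electrodes use the same couple.
The compartment with the higher Cu+(aq) concentration (2.2 M) acts as the cathode; ions are reduced there and produced at the dilute (0.00897 M) anode.
With n = 1, Ecell = −(0.0592/1)·log([dilute]/[conc]) = −(0.0592/1)·log(0.00897/2.2) = +0.141 V.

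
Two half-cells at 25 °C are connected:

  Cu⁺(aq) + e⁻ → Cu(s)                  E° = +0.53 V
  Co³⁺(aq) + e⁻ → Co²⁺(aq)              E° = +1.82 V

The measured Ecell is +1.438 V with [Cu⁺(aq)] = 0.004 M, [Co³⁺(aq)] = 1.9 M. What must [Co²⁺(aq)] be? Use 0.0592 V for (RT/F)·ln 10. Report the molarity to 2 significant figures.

1.5 M

Co³⁺/Co²⁺ is the cathode (higher E°); E°cell = +1.82 − (+0.53) = +1.29 V with n = 1.
From the Nernst equation, log Q = n(E° − E)/0.0592 = 1·(+1.29 − (+1.438))/0.0592 = −2.500.
Balancing electrons gives Co³⁺(aq) + Cu(s) → Co²⁺(aq) + Cu⁺(aq); thus Q = ([Co²⁺(aq)]·[Cu⁺(aq)]) / [Co³⁺(aq)].
Solving for the unknown gives log [Co²⁺(aq)] = 0.177, so [Co²⁺(aq)] ≈ 1.5 M.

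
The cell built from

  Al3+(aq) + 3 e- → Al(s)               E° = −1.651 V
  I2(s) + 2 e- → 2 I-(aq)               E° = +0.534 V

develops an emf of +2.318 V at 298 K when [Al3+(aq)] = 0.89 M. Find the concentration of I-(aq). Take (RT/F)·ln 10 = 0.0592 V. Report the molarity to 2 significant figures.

The I₂/I⁻ couple has the larger reduction potential, so it is the cathode: E°cell = +0.534 − (−1.651) = +2.185 V and n = 6.
Rearranging E = E° − (0.0592/n)·log Q gives log Q = 6(+2.185 − (+2.318))/0.0592 = −13.480.
For 3 I2(s) + 2 Al(s) → 6 I-(aq) + 2 Al3+(aq), the reaction quotient is Q = [I-(aq)]^6·[Al3+(aq)]^2.
Isolating [I-(aq)] in Q = 10^{−13.480} yields log [I-(aq)] = −2.230, i.e. 0.0059 M.

0.0059 M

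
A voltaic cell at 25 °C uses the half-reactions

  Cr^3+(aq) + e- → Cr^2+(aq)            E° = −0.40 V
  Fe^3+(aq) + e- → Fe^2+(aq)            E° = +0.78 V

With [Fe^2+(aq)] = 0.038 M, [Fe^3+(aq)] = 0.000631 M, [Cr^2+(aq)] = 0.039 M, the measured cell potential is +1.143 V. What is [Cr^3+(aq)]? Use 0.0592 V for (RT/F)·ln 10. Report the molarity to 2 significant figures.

Fe³⁺/Fe²⁺ is the cathode (higher E°); E°cell = +0.78 − (−0.40) = +1.18 V with n = 1.
Rearranging E = E° − (0.0592/n)·log Q gives log Q = 1(+1.18 − (+1.143))/0.0592 = 0.625.
For Fe^3+(aq) + Cr^2+(aq) → Fe^2+(aq) + Cr^3+(aq), the reaction quotient is Q = ([Fe^2+(aq)]·[Cr^3+(aq)]) / ([Fe^3+(aq)]·[Cr^2+(aq)]).
Isolating [Cr^3+(aq)] in Q = 10^{0.625} yields log [Cr^3+(aq)] = −2.564, i.e. 0.0027 M.

0.0027 M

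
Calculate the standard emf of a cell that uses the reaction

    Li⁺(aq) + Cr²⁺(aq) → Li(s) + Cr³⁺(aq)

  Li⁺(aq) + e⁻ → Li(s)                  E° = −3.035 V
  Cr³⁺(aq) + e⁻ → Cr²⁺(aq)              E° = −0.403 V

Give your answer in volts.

In the reaction as written, Li⁺(aq) is reduced (cathode) and Cr³⁺(aq) is produced by oxidation at the anode.
E°cell = E°(cathode) − E°(anode) = −3.035 − (−0.403) = −2.632 V.
The negative E°cell means the reaction is non-spontaneous in the direction written.

−2.632 V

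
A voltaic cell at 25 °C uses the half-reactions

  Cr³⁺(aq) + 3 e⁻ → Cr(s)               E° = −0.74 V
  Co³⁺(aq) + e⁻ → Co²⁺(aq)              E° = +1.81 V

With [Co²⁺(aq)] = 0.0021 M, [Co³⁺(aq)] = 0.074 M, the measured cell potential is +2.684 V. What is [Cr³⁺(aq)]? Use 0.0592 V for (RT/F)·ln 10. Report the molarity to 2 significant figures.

Co³⁺/Co²⁺ is the cathode (higher E°); E°cell = +1.81 − (−0.74) = +2.55 V with n = 3.
Rearranging E = E° − (0.0592/n)·log Q gives log Q = 3(+2.55 − (+2.684))/0.0592 = −6.791.
For 3 Co³⁺(aq) + Cr(s) → 3 Co²⁺(aq) + Cr³⁺(aq), the reaction quotient is Q = ([Co²⁺(aq)]^3·[Cr³⁺(aq)]) / [Co³⁺(aq)]^3.
Substituting the known concentrations and solving, log [Cr³⁺(aq)] = −2.150 and [Cr³⁺(aq)] = 0.0071 M.

0.0071 M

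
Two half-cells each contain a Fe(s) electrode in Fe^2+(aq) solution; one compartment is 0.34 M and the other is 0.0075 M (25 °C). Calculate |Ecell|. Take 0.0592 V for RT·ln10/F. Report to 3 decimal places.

0.049 V

For a concentration cell E°cell = 0, since both electrodes use the same couple.
The compartment with the higher Fe^2+(aq) concentration (0.34 M) acts as the cathode; ions are reduced there and produced at the dilute (0.0075 M) anode.
With n = 2, Ecell = −(0.0592/2)·log([dilute]/[conc]) = −(0.0592/2)·log(0.0075/0.34) = +0.049 V.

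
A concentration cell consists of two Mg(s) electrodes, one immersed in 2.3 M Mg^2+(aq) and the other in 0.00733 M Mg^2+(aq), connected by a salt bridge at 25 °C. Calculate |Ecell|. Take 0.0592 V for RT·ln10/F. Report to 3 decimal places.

For a concentration cell E°cell = 0, since both electrodes use the same couple.
The compartment with the higher Mg^2+(aq) concentration (2.3 M) acts as the cathode; ions are reduced there and produced at the dilute (0.00733 M) anode.
With n = 2, Ecell = −(0.0592/2)·log([dilute]/[conc]) = −(0.0592/2)·log(0.00733/2.3) = +0.074 V.

0.074 V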